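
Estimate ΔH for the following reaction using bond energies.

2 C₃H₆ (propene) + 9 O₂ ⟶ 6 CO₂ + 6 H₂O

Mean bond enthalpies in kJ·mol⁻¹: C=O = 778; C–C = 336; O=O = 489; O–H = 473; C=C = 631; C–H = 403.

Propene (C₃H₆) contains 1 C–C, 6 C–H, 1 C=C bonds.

Bonds broken (reactants):
  C–C: 2 × 336 = 672
  C–H: 12 × 403 = 4836
  C=C: 2 × 631 = 1262
  O=O: 9 × 489 = 4401
  Σ(broken) = 11171 kJ
Bonds formed (products):
  C=O: 12 × 778 = 9336
  O–H: 12 × 473 = 5676
  Σ(formed) = 15012 kJ
ΔH = Σ(broken) − Σ(formed) = 11171 − 15012 = −3841 kJ

ΔH ≈ −3841 kJ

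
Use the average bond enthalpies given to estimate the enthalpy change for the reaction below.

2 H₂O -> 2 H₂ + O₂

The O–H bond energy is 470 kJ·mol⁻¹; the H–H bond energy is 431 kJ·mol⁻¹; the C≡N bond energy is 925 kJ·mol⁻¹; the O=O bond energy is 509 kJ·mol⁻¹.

ΔH ≈ +509 kJ

Bonds broken (reactants):
  O–H: 4 × 470 = 1880
  Σ(broken) = 1880 kJ
Bonds formed (products):
  H–H: 2 × 431 = 862
  O=O: 1 × 509 = 509
  Σ(formed) = 1371 kJ
ΔH = Σ(broken) − Σ(formed) = 1880 − 1371 = +509 kJ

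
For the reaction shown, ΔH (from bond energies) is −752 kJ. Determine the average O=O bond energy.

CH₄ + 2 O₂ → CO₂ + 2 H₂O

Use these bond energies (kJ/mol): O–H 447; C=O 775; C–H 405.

Let D be the O=O bond energy.
Σ(broken) = 4×405 + 2×D = 1620 + 2D
Σ(formed) = 2×775 + 4×447 = 3338
ΔH = Σ(broken) − Σ(formed) = (1620 + 2D) − (3338) = −1718 + 2D
Setting this equal to −752 kJ gives 2D = 966, so D = 483 kJ/mol.

D(O=O) ≈ 483 kJ/mol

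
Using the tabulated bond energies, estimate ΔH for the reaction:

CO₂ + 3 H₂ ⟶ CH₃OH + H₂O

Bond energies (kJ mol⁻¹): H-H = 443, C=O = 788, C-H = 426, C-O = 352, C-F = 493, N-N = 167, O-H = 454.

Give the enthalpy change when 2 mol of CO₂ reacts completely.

ΔH = −174 kJ

Bonds broken (reactants):
  C=O: 2 × 788 = 1576
  H-H: 3 × 443 = 1329
  Σ(broken) = 2905 kJ
Bonds formed (products):
  C-H: 3 × 426 = 1278
  C-O: 1 × 352 = 352
  O-H: 3 × 454 = 1362
  Σ(formed) = 2992 kJ
ΔH = Σ(broken) − Σ(formed) = 2905 − 2992 = −87 kJ
For 2× the reaction as written: 2 × (−87) = −174 kJ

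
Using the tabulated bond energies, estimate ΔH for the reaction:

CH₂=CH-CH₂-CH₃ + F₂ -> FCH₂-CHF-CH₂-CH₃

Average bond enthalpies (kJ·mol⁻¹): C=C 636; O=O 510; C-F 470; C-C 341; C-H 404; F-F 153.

Bonds broken (reactants):
  C-C: 2 × 341 = 682
  C-H: 8 × 404 = 3232
  C=C: 1 × 636 = 636
  F-F: 1 × 153 = 153
  Σ(broken) = 4703 kJ
Bonds formed (products):
  C-C: 3 × 341 = 1023
  C-F: 2 × 470 = 940
  C-H: 8 × 404 = 3232
  Σ(formed) = 5195 kJ
ΔH = Σ(broken) − Σ(formed) = 4703 − 5195 = −492 kJ

ΔH ≈ −492 kJ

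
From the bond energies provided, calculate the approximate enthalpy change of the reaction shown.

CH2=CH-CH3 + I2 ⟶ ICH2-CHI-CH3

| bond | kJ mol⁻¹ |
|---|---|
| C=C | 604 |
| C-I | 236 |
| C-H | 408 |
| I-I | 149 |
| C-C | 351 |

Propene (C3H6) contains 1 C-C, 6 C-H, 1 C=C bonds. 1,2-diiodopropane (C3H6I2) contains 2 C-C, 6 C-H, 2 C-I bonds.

ΔH ≈ −70 kJ

Bonds broken (reactants):
  C-C: 1 × 351 = 351
  C-H: 6 × 408 = 2448
  C=C: 1 × 604 = 604
  I-I: 1 × 149 = 149
  Σ(broken) = 3552 kJ
Bonds formed (products):
  C-C: 2 × 351 = 702
  C-H: 6 × 408 = 2448
  C-I: 2 × 236 = 472
  Σ(formed) = 3622 kJ
ΔH = Σ(broken) − Σ(formed) = 3552 − 3622 = −70 kJ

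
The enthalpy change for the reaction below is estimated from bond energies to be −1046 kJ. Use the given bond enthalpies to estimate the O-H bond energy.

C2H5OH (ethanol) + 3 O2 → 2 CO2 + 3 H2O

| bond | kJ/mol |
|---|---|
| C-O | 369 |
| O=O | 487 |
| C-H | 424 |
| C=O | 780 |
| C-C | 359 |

Let D be the O-H bond energy.
Σ(broken) = 1×359 + 5×424 + 1×369 + 1×D + 3×487 = 4309 + D
Σ(formed) = 4×780 + 6×D = 3120 + 6D
ΔH = Σ(broken) − Σ(formed) = (4309 + D) − (3120 + 6D) = +1189 − 5D
Setting this equal to −1046 kJ gives 5D = 2235, so D = 447 kJ/mol.

D(O-H) ≈ 447 kJ/mol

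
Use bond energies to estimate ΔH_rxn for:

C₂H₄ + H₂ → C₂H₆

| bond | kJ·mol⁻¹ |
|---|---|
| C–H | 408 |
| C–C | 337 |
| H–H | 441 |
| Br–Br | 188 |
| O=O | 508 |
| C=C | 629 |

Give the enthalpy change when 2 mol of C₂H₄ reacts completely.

Bonds broken (reactants):
  C–H: 4 × 408 = 1632
  C=C: 1 × 629 = 629
  H–H: 1 × 441 = 441
  Σ(broken) = 2702 kJ
Bonds formed (products):
  C–C: 1 × 337 = 337
  C–H: 6 × 408 = 2448
  Σ(formed) = 2785 kJ
ΔH = Σ(broken) − Σ(formed) = 2702 − 2785 = −83 kJ
For 2× the reaction as written: 2 × (−83) = −166 kJ

ΔH = −166 kJ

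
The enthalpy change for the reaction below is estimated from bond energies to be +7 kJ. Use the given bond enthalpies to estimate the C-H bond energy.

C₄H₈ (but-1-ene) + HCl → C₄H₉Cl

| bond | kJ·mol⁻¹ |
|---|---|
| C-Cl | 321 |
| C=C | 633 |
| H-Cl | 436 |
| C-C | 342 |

Let D be the C-H bond energy.
Σ(broken) = 2×342 + 8×D + 1×633 + 1×436 = 1753 + 8D
Σ(formed) = 3×342 + 1×321 + 9×D = 1347 + 9D
ΔH = Σ(broken) − Σ(formed) = (1753 + 8D) − (1347 + 9D) = +406 − D
Setting this equal to +7 kJ gives D = 399 kJ/mol.

D(C-H) ≈ 399 kJ/mol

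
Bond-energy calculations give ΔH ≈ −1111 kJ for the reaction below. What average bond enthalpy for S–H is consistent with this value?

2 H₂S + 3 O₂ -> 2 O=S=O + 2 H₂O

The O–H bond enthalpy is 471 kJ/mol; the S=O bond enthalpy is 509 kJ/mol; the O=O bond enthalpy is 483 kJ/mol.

D(S–H) ≈ 340 kJ/mol

Let D be the S–H bond energy.
Σ(broken) = 3×483 + 4×D = 1449 + 4D
Σ(formed) = 4×471 + 4×509 = 3920
ΔH = Σ(broken) − Σ(formed) = (1449 + 4D) − (3920) = −2471 + 4D
Setting this equal to −1111 kJ gives 4D = 1360, so D = 340 kJ/mol.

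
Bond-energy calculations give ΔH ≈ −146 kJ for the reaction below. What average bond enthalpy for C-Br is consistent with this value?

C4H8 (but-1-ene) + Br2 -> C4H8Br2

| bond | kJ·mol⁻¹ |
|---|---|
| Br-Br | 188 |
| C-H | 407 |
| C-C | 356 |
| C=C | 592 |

Let D be the C-Br bond energy.
Σ(broken) = 1×188 + 2×356 + 8×407 + 1×592 = 4748
Σ(formed) = 2×D + 3×356 + 8×407 = 4324 + 2D
ΔH = Σ(broken) − Σ(formed) = (4748) − (4324 + 2D) = +424 − 2D
Setting this equal to −146 kJ gives 2D = 570, so D = 285 kJ/mol.

D(C-Br) ≈ 285 kJ/mol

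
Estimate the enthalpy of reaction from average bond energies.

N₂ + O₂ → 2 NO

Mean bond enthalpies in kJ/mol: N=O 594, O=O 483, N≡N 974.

ΔH ≈ +269 kJ

Bonds broken (reactants):
  N≡N: 1 × 974 = 974
  O=O: 1 × 483 = 483
  Σ(broken) = 1457 kJ
Bonds formed (products):
  N=O: 2 × 594 = 1188
  Σ(formed) = 1188 kJ
ΔH = Σ(broken) − Σ(formed) = 1457 − 1188 = +269 kJ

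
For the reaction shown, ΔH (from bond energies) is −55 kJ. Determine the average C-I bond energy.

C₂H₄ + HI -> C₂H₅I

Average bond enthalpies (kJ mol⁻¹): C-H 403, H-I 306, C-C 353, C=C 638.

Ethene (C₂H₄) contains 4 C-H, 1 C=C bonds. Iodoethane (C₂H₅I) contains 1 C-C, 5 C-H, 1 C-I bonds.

D(C-I) ≈ 243 kJ/mol

Let D be the C-I bond energy.
Σ(broken) = 4×403 + 1×638 + 1×306 = 2556
Σ(formed) = 1×353 + 5×403 + 1×D = 2368 + D
ΔH = Σ(broken) − Σ(formed) = (2556) − (2368 + D) = +188 − D
Setting this equal to −55 kJ gives D = 243 kJ/mol.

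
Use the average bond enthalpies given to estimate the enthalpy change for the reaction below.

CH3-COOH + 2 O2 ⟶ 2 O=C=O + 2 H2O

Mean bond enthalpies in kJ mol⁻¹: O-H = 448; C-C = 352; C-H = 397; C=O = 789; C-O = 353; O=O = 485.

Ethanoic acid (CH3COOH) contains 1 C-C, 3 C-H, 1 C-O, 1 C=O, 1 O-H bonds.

ΔH ≈ −845 kJ

Bonds broken (reactants):
  C-C: 1 × 352 = 352
  C-H: 3 × 397 = 1191
  C-O: 1 × 353 = 353
  C=O: 1 × 789 = 789
  O-H: 1 × 448 = 448
  O=O: 2 × 485 = 970
  Σ(broken) = 4103 kJ
Bonds formed (products):
  C=O: 4 × 789 = 3156
  O-H: 4 × 448 = 1792
  Σ(formed) = 4948 kJ
ΔH = Σ(broken) − Σ(formed) = 4103 − 4948 = −845 kJ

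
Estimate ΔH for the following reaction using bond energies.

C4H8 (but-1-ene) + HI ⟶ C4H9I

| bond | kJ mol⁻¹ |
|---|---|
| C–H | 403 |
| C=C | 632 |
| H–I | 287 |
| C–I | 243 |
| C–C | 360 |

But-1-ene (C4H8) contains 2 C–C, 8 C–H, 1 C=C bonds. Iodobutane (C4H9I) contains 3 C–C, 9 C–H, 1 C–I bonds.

Bonds broken (reactants):
  C–C: 2 × 360 = 720
  C–H: 8 × 403 = 3224
  C=C: 1 × 632 = 632
  H–I: 1 × 287 = 287
  Σ(broken) = 4863 kJ
Bonds formed (products):
  C–C: 3 × 360 = 1080
  C–H: 9 × 403 = 3627
  C–I: 1 × 243 = 243
  Σ(formed) = 4950 kJ
ΔH = Σ(broken) − Σ(formed) = 4863 − 4950 = −87 kJ

ΔH ≈ −87 kJ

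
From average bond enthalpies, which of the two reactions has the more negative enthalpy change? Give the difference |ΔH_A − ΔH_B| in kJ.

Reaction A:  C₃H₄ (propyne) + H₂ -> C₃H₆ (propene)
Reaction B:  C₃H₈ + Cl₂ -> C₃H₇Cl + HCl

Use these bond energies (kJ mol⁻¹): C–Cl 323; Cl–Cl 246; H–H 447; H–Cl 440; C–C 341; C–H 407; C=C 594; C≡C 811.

Reaction A:
  Bonds broken (reactants):
    C≡C: 1 × 811 = 811
    C–C: 1 × 341 = 341
    C–H: 4 × 407 = 1628
    H–H: 1 × 447 = 447
    Σ(broken) = 3227 kJ
  Bonds formed (products):
    C–C: 1 × 341 = 341
    C–H: 6 × 407 = 2442
    C=C: 1 × 594 = 594
    Σ(formed) = 3377 kJ
  ΔH_A = 3227 − 3377 = −150 kJ
Reaction B:
  Bonds broken (reactants):
    C–C: 2 × 341 = 682
    C–H: 8 × 407 = 3256
    Cl–Cl: 1 × 246 = 246
    Σ(broken) = 4184 kJ
  Bonds formed (products):
    C–C: 2 × 341 = 682
    C–Cl: 1 × 323 = 323
    C–H: 7 × 407 = 2849
    H–Cl: 1 × 440 = 440
    Σ(formed) = 4294 kJ
  ΔH_B = 4184 − 4294 = −110 kJ
ΔH_A − ΔH_B = −40 kJ, so reaction A has the more negative ΔH; |ΔH_A − ΔH_B| = 40 kJ.

Reaction A, by 40 kJ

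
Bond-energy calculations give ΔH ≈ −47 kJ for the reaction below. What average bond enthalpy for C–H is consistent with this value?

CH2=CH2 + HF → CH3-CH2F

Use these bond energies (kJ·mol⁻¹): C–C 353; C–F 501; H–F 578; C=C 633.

D(C–H) ≈ 404 kJ/mol

Let D be the C–H bond energy.
Σ(broken) = 4×D + 1×633 + 1×578 = 1211 + 4D
Σ(formed) = 1×353 + 1×501 + 5×D = 854 + 5D
ΔH = Σ(broken) − Σ(formed) = (1211 + 4D) − (854 + 5D) = +357 − D
Setting this equal to −47 kJ gives D = 404 kJ/mol.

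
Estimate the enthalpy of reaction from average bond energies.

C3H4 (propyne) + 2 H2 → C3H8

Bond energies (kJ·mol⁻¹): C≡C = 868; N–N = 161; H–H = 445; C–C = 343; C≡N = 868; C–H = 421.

ΔH ≈ −269 kJ

Bonds broken (reactants):
  C≡C: 1 × 868 = 868
  C–C: 1 × 343 = 343
  C–H: 4 × 421 = 1684
  H–H: 2 × 445 = 890
  Σ(broken) = 3785 kJ
Bonds formed (products):
  C–C: 2 × 343 = 686
  C–H: 8 × 421 = 3368
  Σ(formed) = 4054 kJ
ΔH = Σ(broken) − Σ(formed) = 3785 − 4054 = −269 kJ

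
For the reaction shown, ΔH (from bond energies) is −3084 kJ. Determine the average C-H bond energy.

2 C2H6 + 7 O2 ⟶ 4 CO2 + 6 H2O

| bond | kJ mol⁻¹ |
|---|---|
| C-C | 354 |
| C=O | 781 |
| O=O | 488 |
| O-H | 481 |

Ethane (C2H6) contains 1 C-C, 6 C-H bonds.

D(C-H) ≈ 401 kJ/mol

Let D be the C-H bond energy.
Σ(broken) = 2×354 + 12×D + 7×488 = 4124 + 12D
Σ(formed) = 8×781 + 12×481 = 12020
ΔH = Σ(broken) − Σ(formed) = (4124 + 12D) − (12020) = −7896 + 12D
Setting this equal to −3084 kJ gives 12D = 4812, so D = 401 kJ/mol.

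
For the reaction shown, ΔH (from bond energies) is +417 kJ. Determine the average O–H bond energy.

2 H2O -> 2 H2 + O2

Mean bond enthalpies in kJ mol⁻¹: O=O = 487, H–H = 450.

Let D be the O–H bond energy.
Σ(broken) = 4×D = 4D
Σ(formed) = 2×450 + 1×487 = 1387
ΔH = Σ(broken) − Σ(formed) = (4D) − (1387) = −1387 + 4D
Setting this equal to +417 kJ gives 4D = 1804, so D = 451 kJ/mol.

D(O–H) ≈ 451 kJ/mol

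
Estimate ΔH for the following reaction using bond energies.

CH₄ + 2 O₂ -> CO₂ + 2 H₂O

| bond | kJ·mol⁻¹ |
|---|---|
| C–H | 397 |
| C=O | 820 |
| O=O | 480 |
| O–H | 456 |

ΔH ≈ −916 kJ

Bonds broken (reactants):
  C–H: 4 × 397 = 1588
  O=O: 2 × 480 = 960
  Σ(broken) = 2548 kJ
Bonds formed (products):
  C=O: 2 × 820 = 1640
  O–H: 4 × 456 = 1824
  Σ(formed) = 3464 kJ
ΔH = Σ(broken) − Σ(formed) = 2548 − 3464 = −916 kJ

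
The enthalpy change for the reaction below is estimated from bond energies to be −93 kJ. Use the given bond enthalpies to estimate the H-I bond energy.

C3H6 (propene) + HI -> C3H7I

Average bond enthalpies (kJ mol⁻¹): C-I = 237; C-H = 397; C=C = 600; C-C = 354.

Let D be the H-I bond energy.
Σ(broken) = 1×354 + 6×397 + 1×600 + 1×D = 3336 + D
Σ(formed) = 2×354 + 7×397 + 1×237 = 3724
ΔH = Σ(broken) − Σ(formed) = (3336 + D) − (3724) = −388 + D
Setting this equal to −93 kJ gives D = 295 kJ/mol.

D(H-I) ≈ 295 kJ/mol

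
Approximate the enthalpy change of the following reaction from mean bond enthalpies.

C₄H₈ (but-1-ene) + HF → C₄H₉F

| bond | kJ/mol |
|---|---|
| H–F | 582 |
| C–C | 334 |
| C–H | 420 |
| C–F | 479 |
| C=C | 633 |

ΔH ≈ −18 kJ

Bonds broken (reactants):
  C–C: 2 × 334 = 668
  C–H: 8 × 420 = 3360
  C=C: 1 × 633 = 633
  H–F: 1 × 582 = 582
  Σ(broken) = 5243 kJ
Bonds formed (products):
  C–C: 3 × 334 = 1002
  C–F: 1 × 479 = 479
  C–H: 9 × 420 = 3780
  Σ(formed) = 5261 kJ
ΔH = Σ(broken) − Σ(formed) = 5243 − 5261 = −18 kJ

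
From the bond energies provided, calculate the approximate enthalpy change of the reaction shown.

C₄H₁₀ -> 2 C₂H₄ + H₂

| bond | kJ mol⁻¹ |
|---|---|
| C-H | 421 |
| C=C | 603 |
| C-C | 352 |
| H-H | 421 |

ΔH ≈ +271 kJ

Bonds broken (reactants):
  C-C: 3 × 352 = 1056
  C-H: 10 × 421 = 4210
  Σ(broken) = 5266 kJ
Bonds formed (products):
  C-H: 8 × 421 = 3368
  C=C: 2 × 603 = 1206
  H-H: 1 × 421 = 421
  Σ(formed) = 4995 kJ
ΔH = Σ(broken) − Σ(formed) = 5266 − 4995 = +271 kJ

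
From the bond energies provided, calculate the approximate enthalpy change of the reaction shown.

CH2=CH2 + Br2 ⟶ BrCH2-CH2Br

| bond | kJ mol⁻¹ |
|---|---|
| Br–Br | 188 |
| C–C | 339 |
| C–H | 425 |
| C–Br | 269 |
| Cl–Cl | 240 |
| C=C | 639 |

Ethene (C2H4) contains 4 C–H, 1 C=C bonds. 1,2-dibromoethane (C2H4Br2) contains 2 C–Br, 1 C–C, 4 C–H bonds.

Bonds broken (reactants):
  Br–Br: 1 × 188 = 188
  C–H: 4 × 425 = 1700
  C=C: 1 × 639 = 639
  Σ(broken) = 2527 kJ
Bonds formed (products):
  C–Br: 2 × 269 = 538
  C–C: 1 × 339 = 339
  C–H: 4 × 425 = 1700
  Σ(formed) = 2577 kJ
ΔH = Σ(broken) − Σ(formed) = 2527 − 2577 = −50 kJ

ΔH ≈ −50 kJ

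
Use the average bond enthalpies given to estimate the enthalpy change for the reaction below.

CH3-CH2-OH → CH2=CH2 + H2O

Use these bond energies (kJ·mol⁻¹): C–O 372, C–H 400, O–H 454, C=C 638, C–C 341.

Bonds broken (reactants):
  C–C: 1 × 341 = 341
  C–H: 5 × 400 = 2000
  C–O: 1 × 372 = 372
  O–H: 1 × 454 = 454
  Σ(broken) = 3167 kJ
Bonds formed (products):
  C–H: 4 × 400 = 1600
  C=C: 1 × 638 = 638
  O–H: 2 × 454 = 908
  Σ(formed) = 3146 kJ
ΔH = Σ(broken) − Σ(formed) = 3167 − 3146 = +21 kJ

ΔH ≈ +21 kJ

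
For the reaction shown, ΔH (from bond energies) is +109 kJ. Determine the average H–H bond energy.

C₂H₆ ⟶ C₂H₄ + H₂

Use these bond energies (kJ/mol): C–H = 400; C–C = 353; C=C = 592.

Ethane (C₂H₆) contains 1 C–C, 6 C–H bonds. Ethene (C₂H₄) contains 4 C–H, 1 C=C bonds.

Let D be the H–H bond energy.
Σ(broken) = 1×353 + 6×400 = 2753
Σ(formed) = 4×400 + 1×592 + 1×D = 2192 + D
ΔH = Σ(broken) − Σ(formed) = (2753) − (2192 + D) = +561 − D
Setting this equal to +109 kJ gives D = 452 kJ/mol.

D(H–H) ≈ 452 kJ/mol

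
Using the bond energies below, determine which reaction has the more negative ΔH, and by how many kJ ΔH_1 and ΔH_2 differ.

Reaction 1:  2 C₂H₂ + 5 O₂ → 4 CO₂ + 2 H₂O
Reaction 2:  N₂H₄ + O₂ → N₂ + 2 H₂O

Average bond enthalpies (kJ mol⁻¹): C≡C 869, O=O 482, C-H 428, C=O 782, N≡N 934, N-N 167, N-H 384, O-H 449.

Reaction 1, by 1647 kJ

Reaction 1:
  Bonds broken (reactants):
    C≡C: 2 × 869 = 1738
    C-H: 4 × 428 = 1712
    O=O: 5 × 482 = 2410
    Σ(broken) = 5860 kJ
  Bonds formed (products):
    C=O: 8 × 782 = 6256
    O-H: 4 × 449 = 1796
    Σ(formed) = 8052 kJ
  ΔH_1 = 5860 − 8052 = −2192 kJ
Reaction 2:
  Bonds broken (reactants):
    N-H: 4 × 384 = 1536
    N-N: 1 × 167 = 167
    O=O: 1 × 482 = 482
    Σ(broken) = 2185 kJ
  Bonds formed (products):
    N≡N: 1 × 934 = 934
    O-H: 4 × 449 = 1796
    Σ(formed) = 2730 kJ
  ΔH_2 = 2185 − 2730 = −545 kJ
ΔH_1 − ΔH_2 = −1647 kJ, so reaction 1 has the more negative ΔH; |ΔH_1 − ΔH_2| = 1647 kJ.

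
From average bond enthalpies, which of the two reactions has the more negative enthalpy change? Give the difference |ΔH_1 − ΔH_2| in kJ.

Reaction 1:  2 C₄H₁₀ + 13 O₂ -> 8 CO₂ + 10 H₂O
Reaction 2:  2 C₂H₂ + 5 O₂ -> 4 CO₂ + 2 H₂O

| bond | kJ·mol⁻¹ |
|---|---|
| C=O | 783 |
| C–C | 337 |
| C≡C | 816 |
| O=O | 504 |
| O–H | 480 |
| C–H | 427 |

Reaction 1, by 2690 kJ

Reaction 1:
  Bonds broken (reactants):
    C–C: 6 × 337 = 2022
    C–H: 20 × 427 = 8540
    O=O: 13 × 504 = 6552
    Σ(broken) = 17114 kJ
  Bonds formed (products):
    C=O: 16 × 783 = 12528
    O–H: 20 × 480 = 9600
    Σ(formed) = 22128 kJ
  ΔH_1 = 17114 − 22128 = −5014 kJ
Reaction 2:
  Bonds broken (reactants):
    C≡C: 2 × 816 = 1632
    C–H: 4 × 427 = 1708
    O=O: 5 × 504 = 2520
    Σ(broken) = 5860 kJ
  Bonds formed (products):
    C=O: 8 × 783 = 6264
    O–H: 4 × 480 = 1920
    Σ(formed) = 8184 kJ
  ΔH_2 = 5860 − 8184 = −2324 kJ
ΔH_1 − ΔH_2 = −2690 kJ, so reaction 1 has the more negative ΔH; |ΔH_1 − ΔH_2| = 2690 kJ.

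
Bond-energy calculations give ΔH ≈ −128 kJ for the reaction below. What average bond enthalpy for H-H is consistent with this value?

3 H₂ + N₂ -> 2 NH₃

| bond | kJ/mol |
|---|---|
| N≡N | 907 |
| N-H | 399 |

D(H-H) ≈ 453 kJ/mol

Let D be the H-H bond energy.
Σ(broken) = 3×D + 1×907 = 907 + 3D
Σ(formed) = 6×399 = 2394
ΔH = Σ(broken) − Σ(formed) = (907 + 3D) − (2394) = −1487 + 3D
Setting this equal to −128 kJ gives 3D = 1359, so D = 453 kJ/mol.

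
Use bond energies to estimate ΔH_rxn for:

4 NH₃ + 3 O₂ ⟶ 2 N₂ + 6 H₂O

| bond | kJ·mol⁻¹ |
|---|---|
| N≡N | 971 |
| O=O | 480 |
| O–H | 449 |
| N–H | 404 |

ΔH ≈ −1042 kJ

Bonds broken (reactants):
  N–H: 12 × 404 = 4848
  O=O: 3 × 480 = 1440
  Σ(broken) = 6288 kJ
Bonds formed (products):
  N≡N: 2 × 971 = 1942
  O–H: 12 × 449 = 5388
  Σ(formed) = 7330 kJ
ΔH = Σ(broken) − Σ(formed) = 6288 − 7330 = −1042 kJ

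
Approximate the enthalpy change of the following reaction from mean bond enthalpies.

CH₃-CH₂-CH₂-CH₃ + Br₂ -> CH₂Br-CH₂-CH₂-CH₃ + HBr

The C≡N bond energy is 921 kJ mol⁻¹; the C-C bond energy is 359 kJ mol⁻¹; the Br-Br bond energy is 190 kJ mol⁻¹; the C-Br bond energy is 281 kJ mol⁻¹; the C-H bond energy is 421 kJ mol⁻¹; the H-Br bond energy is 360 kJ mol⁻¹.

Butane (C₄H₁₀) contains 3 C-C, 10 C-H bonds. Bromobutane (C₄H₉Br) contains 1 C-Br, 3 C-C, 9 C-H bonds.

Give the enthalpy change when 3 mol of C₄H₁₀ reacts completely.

Bonds broken (reactants):
  Br-Br: 1 × 190 = 190
  C-C: 3 × 359 = 1077
  C-H: 10 × 421 = 4210
  Σ(broken) = 5477 kJ
Bonds formed (products):
  C-Br: 1 × 281 = 281
  C-C: 3 × 359 = 1077
  C-H: 9 × 421 = 3789
  H-Br: 1 × 360 = 360
  Σ(formed) = 5507 kJ
ΔH = Σ(broken) − Σ(formed) = 5477 − 5507 = −30 kJ
For 3× the reaction as written: 3 × (−30) = −90 kJ

ΔH = −90 kJ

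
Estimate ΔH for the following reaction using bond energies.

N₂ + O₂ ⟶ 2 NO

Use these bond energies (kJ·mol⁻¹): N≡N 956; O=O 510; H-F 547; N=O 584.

ΔH ≈ +298 kJ

Bonds broken (reactants):
  N≡N: 1 × 956 = 956
  O=O: 1 × 510 = 510
  Σ(broken) = 1466 kJ
Bonds formed (products):
  N=O: 2 × 584 = 1168
  Σ(formed) = 1168 kJ
ΔH = Σ(broken) − Σ(formed) = 1466 − 1168 = +298 kJ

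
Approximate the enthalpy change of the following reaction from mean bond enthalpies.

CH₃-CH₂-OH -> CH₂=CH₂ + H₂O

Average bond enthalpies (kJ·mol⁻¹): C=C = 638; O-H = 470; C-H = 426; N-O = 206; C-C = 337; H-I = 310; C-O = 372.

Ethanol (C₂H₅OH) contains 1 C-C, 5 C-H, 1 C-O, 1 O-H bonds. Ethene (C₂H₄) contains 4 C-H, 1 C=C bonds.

ΔH ≈ +27 kJ

Bonds broken (reactants):
  C-C: 1 × 337 = 337
  C-H: 5 × 426 = 2130
  C-O: 1 × 372 = 372
  O-H: 1 × 470 = 470
  Σ(broken) = 3309 kJ
Bonds formed (products):
  C-H: 4 × 426 = 1704
  C=C: 1 × 638 = 638
  O-H: 2 × 470 = 940
  Σ(formed) = 3282 kJ
ΔH = Σ(broken) − Σ(formed) = 3309 − 3282 = +27 kJ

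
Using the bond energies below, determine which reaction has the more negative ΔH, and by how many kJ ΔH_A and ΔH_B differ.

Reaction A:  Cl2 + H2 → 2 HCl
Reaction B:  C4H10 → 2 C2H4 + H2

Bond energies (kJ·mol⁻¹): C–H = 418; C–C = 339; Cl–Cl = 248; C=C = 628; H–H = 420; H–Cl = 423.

Reaction A:
  Bonds broken (reactants):
    Cl–Cl: 1 × 248 = 248
    H–H: 1 × 420 = 420
    Σ(broken) = 668 kJ
  Bonds formed (products):
    H–Cl: 2 × 423 = 846
    Σ(formed) = 846 kJ
  ΔH_A = 668 − 846 = −178 kJ
Reaction B:
  Bonds broken (reactants):
    C–C: 3 × 339 = 1017
    C–H: 10 × 418 = 4180
    Σ(broken) = 5197 kJ
  Bonds formed (products):
    C–H: 8 × 418 = 3344
    C=C: 2 × 628 = 1256
    H–H: 1 × 420 = 420
    Σ(formed) = 5020 kJ
  ΔH_B = 5197 − 5020 = +177 kJ
ΔH_A − ΔH_B = −355 kJ, so reaction A has the more negative ΔH; |ΔH_A − ΔH_B| = 355 kJ.

Reaction A, by 355 kJ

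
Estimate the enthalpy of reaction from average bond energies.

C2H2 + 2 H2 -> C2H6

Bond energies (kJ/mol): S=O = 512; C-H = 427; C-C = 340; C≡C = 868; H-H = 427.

Bonds broken (reactants):
  C≡C: 1 × 868 = 868
  C-H: 2 × 427 = 854
  H-H: 2 × 427 = 854
  Σ(broken) = 2576 kJ
Bonds formed (products):
  C-C: 1 × 340 = 340
  C-H: 6 × 427 = 2562
  Σ(formed) = 2902 kJ
ΔH = Σ(broken) − Σ(formed) = 2576 − 2902 = −326 kJ

ΔH ≈ −326 kJ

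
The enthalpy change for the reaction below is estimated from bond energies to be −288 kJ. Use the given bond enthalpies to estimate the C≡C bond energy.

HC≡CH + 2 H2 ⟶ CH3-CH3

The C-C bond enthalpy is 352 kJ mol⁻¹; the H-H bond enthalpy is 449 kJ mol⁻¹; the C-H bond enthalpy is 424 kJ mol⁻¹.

Let D be the C≡C bond energy.
Σ(broken) = 1×D + 2×424 + 2×449 = 1746 + D
Σ(formed) = 1×352 + 6×424 = 2896
ΔH = Σ(broken) − Σ(formed) = (1746 + D) − (2896) = −1150 + D
Setting this equal to −288 kJ gives D = 862 kJ/mol.

D(C≡C) ≈ 862 kJ/mol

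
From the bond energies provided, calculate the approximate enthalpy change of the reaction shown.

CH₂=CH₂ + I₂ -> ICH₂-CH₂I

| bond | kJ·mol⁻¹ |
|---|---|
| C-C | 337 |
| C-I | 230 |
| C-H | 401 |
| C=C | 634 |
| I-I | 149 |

ΔH ≈ −14 kJ

Bonds broken (reactants):
  C-H: 4 × 401 = 1604
  C=C: 1 × 634 = 634
  I-I: 1 × 149 = 149
  Σ(broken) = 2387 kJ
Bonds formed (products):
  C-C: 1 × 337 = 337
  C-H: 4 × 401 = 1604
  C-I: 2 × 230 = 460
  Σ(formed) = 2401 kJ
ΔH = Σ(broken) − Σ(formed) = 2387 − 2401 = −14 kJ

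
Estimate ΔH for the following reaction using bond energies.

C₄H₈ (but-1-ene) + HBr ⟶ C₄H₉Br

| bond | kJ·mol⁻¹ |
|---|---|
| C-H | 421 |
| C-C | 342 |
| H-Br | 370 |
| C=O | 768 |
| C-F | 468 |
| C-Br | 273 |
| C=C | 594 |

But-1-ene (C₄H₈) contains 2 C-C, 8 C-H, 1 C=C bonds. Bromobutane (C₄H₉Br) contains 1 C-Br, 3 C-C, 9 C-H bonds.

Bonds broken (reactants):
  C-C: 2 × 342 = 684
  C-H: 8 × 421 = 3368
  C=C: 1 × 594 = 594
  H-Br: 1 × 370 = 370
  Σ(broken) = 5016 kJ
Bonds formed (products):
  C-Br: 1 × 273 = 273
  C-C: 3 × 342 = 1026
  C-H: 9 × 421 = 3789
  Σ(formed) = 5088 kJ
ΔH = Σ(broken) − Σ(formed) = 5016 − 5088 = −72 kJ

ΔH ≈ −72 kJ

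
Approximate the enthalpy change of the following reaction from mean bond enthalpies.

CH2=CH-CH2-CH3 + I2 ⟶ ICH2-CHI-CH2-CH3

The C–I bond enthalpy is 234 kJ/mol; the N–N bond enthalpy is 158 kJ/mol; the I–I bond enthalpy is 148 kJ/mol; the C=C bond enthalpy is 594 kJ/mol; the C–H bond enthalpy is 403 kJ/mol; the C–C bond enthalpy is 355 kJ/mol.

Bonds broken (reactants):
  C–C: 2 × 355 = 710
  C–H: 8 × 403 = 3224
  C=C: 1 × 594 = 594
  I–I: 1 × 148 = 148
  Σ(broken) = 4676 kJ
Bonds formed (products):
  C–C: 3 × 355 = 1065
  C–H: 8 × 403 = 3224
  C–I: 2 × 234 = 468
  Σ(formed) = 4757 kJ
ΔH = Σ(broken) − Σ(formed) = 4676 − 4757 = −81 kJ

ΔH ≈ −81 kJ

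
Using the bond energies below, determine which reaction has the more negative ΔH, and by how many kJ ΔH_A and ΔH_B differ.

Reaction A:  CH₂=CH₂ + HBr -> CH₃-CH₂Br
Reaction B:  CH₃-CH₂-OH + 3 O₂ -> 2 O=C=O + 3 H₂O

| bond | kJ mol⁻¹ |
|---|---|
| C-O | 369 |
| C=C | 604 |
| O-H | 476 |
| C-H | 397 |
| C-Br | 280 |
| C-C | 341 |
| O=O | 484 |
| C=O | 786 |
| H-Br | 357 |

Reaction A:
  Bonds broken (reactants):
    C-H: 4 × 397 = 1588
    C=C: 1 × 604 = 604
    H-Br: 1 × 357 = 357
    Σ(broken) = 2549 kJ
  Bonds formed (products):
    C-Br: 1 × 280 = 280
    C-C: 1 × 341 = 341
    C-H: 5 × 397 = 1985
    Σ(formed) = 2606 kJ
  ΔH_A = 2549 − 2606 = −57 kJ
Reaction B:
  Bonds broken (reactants):
    C-C: 1 × 341 = 341
    C-H: 5 × 397 = 1985
    C-O: 1 × 369 = 369
    O-H: 1 × 476 = 476
    O=O: 3 × 484 = 1452
    Σ(broken) = 4623 kJ
  Bonds formed (products):
    C=O: 4 × 786 = 3144
    O-H: 6 × 476 = 2856
    Σ(formed) = 6000 kJ
  ΔH_B = 4623 − 6000 = −1377 kJ
ΔH_A − ΔH_B = +1320 kJ, so reaction B has the more negative ΔH; |ΔH_A − ΔH_B| = 1320 kJ.

Reaction B, by 1320 kJ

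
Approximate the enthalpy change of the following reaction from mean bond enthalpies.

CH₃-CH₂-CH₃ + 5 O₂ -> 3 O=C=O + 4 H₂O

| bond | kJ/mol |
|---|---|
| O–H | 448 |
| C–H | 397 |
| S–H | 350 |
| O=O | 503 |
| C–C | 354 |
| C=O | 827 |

Bonds broken (reactants):
  C–C: 2 × 354 = 708
  C–H: 8 × 397 = 3176
  O=O: 5 × 503 = 2515
  Σ(broken) = 6399 kJ
Bonds formed (products):
  C=O: 6 × 827 = 4962
  O–H: 8 × 448 = 3584
  Σ(formed) = 8546 kJ
ΔH = Σ(broken) − Σ(formed) = 6399 − 8546 = −2147 kJ

ΔH ≈ −2147 kJ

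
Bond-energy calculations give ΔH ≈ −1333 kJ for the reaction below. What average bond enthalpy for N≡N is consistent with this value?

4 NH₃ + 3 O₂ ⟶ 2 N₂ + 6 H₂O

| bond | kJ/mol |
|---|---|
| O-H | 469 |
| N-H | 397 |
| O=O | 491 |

Let D be the N≡N bond energy.
Σ(broken) = 12×397 + 3×491 = 6237
Σ(formed) = 2×D + 12×469 = 5628 + 2D
ΔH = Σ(broken) − Σ(formed) = (6237) − (5628 + 2D) = +609 − 2D
Setting this equal to −1333 kJ gives 2D = 1942, so D = 971 kJ/mol.

D(N≡N) ≈ 971 kJ/mol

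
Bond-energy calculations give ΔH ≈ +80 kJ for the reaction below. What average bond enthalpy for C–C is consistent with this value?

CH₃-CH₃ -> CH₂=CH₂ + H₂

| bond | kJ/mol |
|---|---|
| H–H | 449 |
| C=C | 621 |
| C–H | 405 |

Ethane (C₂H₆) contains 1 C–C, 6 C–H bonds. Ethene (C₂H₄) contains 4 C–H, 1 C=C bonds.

D(C–C) ≈ 340 kJ/mol

Let D be the C–C bond energy.
Σ(broken) = 1×D + 6×405 = 2430 + D
Σ(formed) = 4×405 + 1×621 + 1×449 = 2690
ΔH = Σ(broken) − Σ(formed) = (2430 + D) − (2690) = −260 + D
Setting this equal to +80 kJ gives D = 340 kJ/mol.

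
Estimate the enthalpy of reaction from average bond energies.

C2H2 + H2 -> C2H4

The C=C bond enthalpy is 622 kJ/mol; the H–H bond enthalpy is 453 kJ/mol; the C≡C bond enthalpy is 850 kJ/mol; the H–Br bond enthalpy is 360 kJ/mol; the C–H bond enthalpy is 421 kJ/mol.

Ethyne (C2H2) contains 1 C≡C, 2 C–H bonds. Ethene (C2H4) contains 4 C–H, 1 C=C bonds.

Bonds broken (reactants):
  C≡C: 1 × 850 = 850
  C–H: 2 × 421 = 842
  H–H: 1 × 453 = 453
  Σ(broken) = 2145 kJ
Bonds formed (products):
  C–H: 4 × 421 = 1684
  C=C: 1 × 622 = 622
  Σ(formed) = 2306 kJ
ΔH = Σ(broken) − Σ(formed) = 2145 − 2306 = −161 kJ

ΔH ≈ −161 kJ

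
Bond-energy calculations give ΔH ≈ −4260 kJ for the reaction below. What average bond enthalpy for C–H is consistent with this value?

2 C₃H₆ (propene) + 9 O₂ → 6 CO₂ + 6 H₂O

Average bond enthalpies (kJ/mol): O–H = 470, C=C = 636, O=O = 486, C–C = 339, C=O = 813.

Let D be the C–H bond energy.
Σ(broken) = 2×339 + 12×D + 2×636 + 9×486 = 6324 + 12D
Σ(formed) = 12×813 + 12×470 = 15396
ΔH = Σ(broken) − Σ(formed) = (6324 + 12D) − (15396) = −9072 + 12D
Setting this equal to −4260 kJ gives 12D = 4812, so D = 401 kJ/mol.

D(C–H) ≈ 401 kJ/mol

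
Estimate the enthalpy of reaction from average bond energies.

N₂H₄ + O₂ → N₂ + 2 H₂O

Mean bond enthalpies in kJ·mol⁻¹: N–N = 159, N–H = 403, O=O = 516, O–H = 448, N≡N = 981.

ΔH ≈ −486 kJ

Bonds broken (reactants):
  N–H: 4 × 403 = 1612
  N–N: 1 × 159 = 159
  O=O: 1 × 516 = 516
  Σ(broken) = 2287 kJ
Bonds formed (products):
  N≡N: 1 × 981 = 981
  O–H: 4 × 448 = 1792
  Σ(formed) = 2773 kJ
ΔH = Σ(broken) − Σ(formed) = 2287 − 2773 = −486 kJ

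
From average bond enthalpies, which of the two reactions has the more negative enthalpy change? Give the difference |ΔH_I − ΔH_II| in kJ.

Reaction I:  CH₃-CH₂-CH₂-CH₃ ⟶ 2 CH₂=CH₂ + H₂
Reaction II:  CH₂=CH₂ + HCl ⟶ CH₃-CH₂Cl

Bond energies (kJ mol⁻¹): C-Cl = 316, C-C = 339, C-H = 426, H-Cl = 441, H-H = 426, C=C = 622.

Reaction I:
  Bonds broken (reactants):
    C-C: 3 × 339 = 1017
    C-H: 10 × 426 = 4260
    Σ(broken) = 5277 kJ
  Bonds formed (products):
    C-H: 8 × 426 = 3408
    C=C: 2 × 622 = 1244
    H-H: 1 × 426 = 426
    Σ(formed) = 5078 kJ
  ΔH_I = 5277 − 5078 = +199 kJ
Reaction II:
  Bonds broken (reactants):
    C-H: 4 × 426 = 1704
    C=C: 1 × 622 = 622
    H-Cl: 1 × 441 = 441
    Σ(broken) = 2767 kJ
  Bonds formed (products):
    C-C: 1 × 339 = 339
    C-Cl: 1 × 316 = 316
    C-H: 5 × 426 = 2130
    Σ(formed) = 2785 kJ
  ΔH_II = 2767 − 2785 = −18 kJ
ΔH_I − ΔH_II = +217 kJ, so reaction II has the more negative ΔH; |ΔH_I − ΔH_II| = 217 kJ.

Reaction II, by 217 kJ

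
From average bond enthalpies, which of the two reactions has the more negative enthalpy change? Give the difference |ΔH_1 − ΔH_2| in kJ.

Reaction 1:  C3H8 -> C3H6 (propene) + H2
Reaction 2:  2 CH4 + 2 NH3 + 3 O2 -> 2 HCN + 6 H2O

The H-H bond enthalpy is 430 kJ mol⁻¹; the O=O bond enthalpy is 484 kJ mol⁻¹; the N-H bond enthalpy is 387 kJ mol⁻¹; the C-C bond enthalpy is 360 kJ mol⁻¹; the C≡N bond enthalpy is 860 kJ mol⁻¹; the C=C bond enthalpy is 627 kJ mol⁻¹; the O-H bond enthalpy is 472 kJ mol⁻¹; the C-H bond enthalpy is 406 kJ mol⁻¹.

Reaction 1:
  Bonds broken (reactants):
    C-C: 2 × 360 = 720
    C-H: 8 × 406 = 3248
    Σ(broken) = 3968 kJ
  Bonds formed (products):
    C-C: 1 × 360 = 360
    C-H: 6 × 406 = 2436
    C=C: 1 × 627 = 627
    H-H: 1 × 430 = 430
    Σ(formed) = 3853 kJ
  ΔH_1 = 3968 − 3853 = +115 kJ
Reaction 2:
  Bonds broken (reactants):
    C-H: 8 × 406 = 3248
    N-H: 6 × 387 = 2322
    O=O: 3 × 484 = 1452
    Σ(broken) = 7022 kJ
  Bonds formed (products):
    C≡N: 2 × 860 = 1720
    C-H: 2 × 406 = 812
    O-H: 12 × 472 = 5664
    Σ(formed) = 8196 kJ
  ΔH_2 = 7022 − 8196 = −1174 kJ
ΔH_1 − ΔH_2 = +1289 kJ, so reaction 2 has the more negative ΔH; |ΔH_1 − ΔH_2| = 1289 kJ.

Reaction 2, by 1289 kJ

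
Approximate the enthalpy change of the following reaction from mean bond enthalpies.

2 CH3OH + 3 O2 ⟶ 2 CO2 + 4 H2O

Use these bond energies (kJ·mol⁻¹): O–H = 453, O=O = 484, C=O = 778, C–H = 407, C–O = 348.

ΔH ≈ −1240 kJ

Bonds broken (reactants):
  C–H: 6 × 407 = 2442
  C–O: 2 × 348 = 696
  O–H: 2 × 453 = 906
  O=O: 3 × 484 = 1452
  Σ(broken) = 5496 kJ
Bonds formed (products):
  C=O: 4 × 778 = 3112
  O–H: 8 × 453 = 3624
  Σ(formed) = 6736 kJ
ΔH = Σ(broken) − Σ(formed) = 5496 − 6736 = −1240 kJ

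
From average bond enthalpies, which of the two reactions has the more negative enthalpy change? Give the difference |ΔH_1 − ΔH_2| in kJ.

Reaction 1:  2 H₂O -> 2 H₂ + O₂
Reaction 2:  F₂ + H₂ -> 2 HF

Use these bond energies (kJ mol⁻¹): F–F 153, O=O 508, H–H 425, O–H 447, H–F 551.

Reaction 2, by 954 kJ

Reaction 1:
  Bonds broken (reactants):
    O–H: 4 × 447 = 1788
    Σ(broken) = 1788 kJ
  Bonds formed (products):
    H–H: 2 × 425 = 850
    O=O: 1 × 508 = 508
    Σ(formed) = 1358 kJ
  ΔH_1 = 1788 − 1358 = +430 kJ
Reaction 2:
  Bonds broken (reactants):
    F–F: 1 × 153 = 153
    H–H: 1 × 425 = 425
    Σ(broken) = 578 kJ
  Bonds formed (products):
    H–F: 2 × 551 = 1102
    Σ(formed) = 1102 kJ
  ΔH_2 = 578 − 1102 = −524 kJ
ΔH_1 − ΔH_2 = +954 kJ, so reaction 2 has the more negative ΔH; |ΔH_1 − ΔH_2| = 954 kJ.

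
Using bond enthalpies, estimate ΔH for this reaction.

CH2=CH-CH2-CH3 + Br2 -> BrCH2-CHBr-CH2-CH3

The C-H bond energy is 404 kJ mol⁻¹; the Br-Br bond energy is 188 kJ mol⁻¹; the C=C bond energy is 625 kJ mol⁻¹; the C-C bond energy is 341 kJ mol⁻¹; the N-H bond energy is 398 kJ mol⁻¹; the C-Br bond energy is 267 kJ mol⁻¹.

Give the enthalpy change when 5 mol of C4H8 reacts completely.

ΔH = −310 kJ

Bonds broken (reactants):
  Br-Br: 1 × 188 = 188
  C-C: 2 × 341 = 682
  C-H: 8 × 404 = 3232
  C=C: 1 × 625 = 625
  Σ(broken) = 4727 kJ
Bonds formed (products):
  C-Br: 2 × 267 = 534
  C-C: 3 × 341 = 1023
  C-H: 8 × 404 = 3232
  Σ(formed) = 4789 kJ
ΔH = Σ(broken) − Σ(formed) = 4727 − 4789 = −62 kJ
For 5× the reaction as written: 5 × (−62) = −310 kJ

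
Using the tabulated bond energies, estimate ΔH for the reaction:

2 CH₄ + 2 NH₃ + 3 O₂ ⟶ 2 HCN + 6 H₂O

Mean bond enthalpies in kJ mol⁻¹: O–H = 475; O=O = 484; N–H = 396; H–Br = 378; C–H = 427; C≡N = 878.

ΔH ≈ −1066 kJ

Bonds broken (reactants):
  C–H: 8 × 427 = 3416
  N–H: 6 × 396 = 2376
  O=O: 3 × 484 = 1452
  Σ(broken) = 7244 kJ
Bonds formed (products):
  C≡N: 2 × 878 = 1756
  C–H: 2 × 427 = 854
  O–H: 12 × 475 = 5700
  Σ(formed) = 8310 kJ
ΔH = Σ(broken) − Σ(formed) = 7244 − 8310 = −1066 kJ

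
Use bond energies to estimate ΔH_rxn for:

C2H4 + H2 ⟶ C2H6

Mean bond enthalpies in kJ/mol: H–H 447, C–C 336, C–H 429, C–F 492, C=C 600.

ΔH ≈ −147 kJ

Bonds broken (reactants):
  C–H: 4 × 429 = 1716
  C=C: 1 × 600 = 600
  H–H: 1 × 447 = 447
  Σ(broken) = 2763 kJ
Bonds formed (products):
  C–C: 1 × 336 = 336
  C–H: 6 × 429 = 2574
  Σ(formed) = 2910 kJ
ΔH = Σ(broken) − Σ(formed) = 2763 − 2910 = −147 kJ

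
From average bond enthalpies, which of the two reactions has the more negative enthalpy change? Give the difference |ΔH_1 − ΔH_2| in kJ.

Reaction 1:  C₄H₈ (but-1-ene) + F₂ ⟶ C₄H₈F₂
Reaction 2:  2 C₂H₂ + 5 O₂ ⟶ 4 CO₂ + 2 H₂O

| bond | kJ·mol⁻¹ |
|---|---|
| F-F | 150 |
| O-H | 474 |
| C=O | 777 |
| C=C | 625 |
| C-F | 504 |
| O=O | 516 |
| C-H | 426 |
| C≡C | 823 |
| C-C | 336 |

Reaction 2, by 1613 kJ

Reaction 1:
  Bonds broken (reactants):
    C-C: 2 × 336 = 672
    C-H: 8 × 426 = 3408
    C=C: 1 × 625 = 625
    F-F: 1 × 150 = 150
    Σ(broken) = 4855 kJ
  Bonds formed (products):
    C-C: 3 × 336 = 1008
    C-F: 2 × 504 = 1008
    C-H: 8 × 426 = 3408
    Σ(formed) = 5424 kJ
  ΔH_1 = 4855 − 5424 = −569 kJ
Reaction 2:
  Bonds broken (reactants):
    C≡C: 2 × 823 = 1646
    C-H: 4 × 426 = 1704
    O=O: 5 × 516 = 2580
    Σ(broken) = 5930 kJ
  Bonds formed (products):
    C=O: 8 × 777 = 6216
    O-H: 4 × 474 = 1896
    Σ(formed) = 8112 kJ
  ΔH_2 = 5930 − 8112 = −2182 kJ
ΔH_1 − ΔH_2 = +1613 kJ, so reaction 2 has the more negative ΔH; |ΔH_1 − ΔH_2| = 1613 kJ.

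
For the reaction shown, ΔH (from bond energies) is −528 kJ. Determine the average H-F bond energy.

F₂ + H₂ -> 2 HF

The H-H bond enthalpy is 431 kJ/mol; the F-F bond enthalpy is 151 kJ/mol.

D(H-F) ≈ 555 kJ/mol

Let D be the H-F bond energy.
Σ(broken) = 1×151 + 1×431 = 582
Σ(formed) = 2×D = 2D
ΔH = Σ(broken) − Σ(formed) = (582) − (2D) = +582 − 2D
Setting this equal to −528 kJ gives 2D = 1110, so D = 555 kJ/mol.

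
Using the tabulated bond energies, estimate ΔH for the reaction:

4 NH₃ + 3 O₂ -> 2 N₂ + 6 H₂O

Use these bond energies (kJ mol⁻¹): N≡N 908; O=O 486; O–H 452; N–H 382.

ΔH ≈ −1198 kJ

Bonds broken (reactants):
  N–H: 12 × 382 = 4584
  O=O: 3 × 486 = 1458
  Σ(broken) = 6042 kJ
Bonds formed (products):
  N≡N: 2 × 908 = 1816
  O–H: 12 × 452 = 5424
  Σ(formed) = 7240 kJ
ΔH = Σ(broken) − Σ(formed) = 6042 − 7240 = −1198 kJ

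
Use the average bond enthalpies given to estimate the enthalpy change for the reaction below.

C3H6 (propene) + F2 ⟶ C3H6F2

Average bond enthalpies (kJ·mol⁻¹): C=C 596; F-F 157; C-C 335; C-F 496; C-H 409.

Bonds broken (reactants):
  C-C: 1 × 335 = 335
  C-H: 6 × 409 = 2454
  C=C: 1 × 596 = 596
  F-F: 1 × 157 = 157
  Σ(broken) = 3542 kJ
Bonds formed (products):
  C-C: 2 × 335 = 670
  C-F: 2 × 496 = 992
  C-H: 6 × 409 = 2454
  Σ(formed) = 4116 kJ
ΔH = Σ(broken) − Σ(formed) = 3542 − 4116 = −574 kJ

ΔH ≈ −574 kJ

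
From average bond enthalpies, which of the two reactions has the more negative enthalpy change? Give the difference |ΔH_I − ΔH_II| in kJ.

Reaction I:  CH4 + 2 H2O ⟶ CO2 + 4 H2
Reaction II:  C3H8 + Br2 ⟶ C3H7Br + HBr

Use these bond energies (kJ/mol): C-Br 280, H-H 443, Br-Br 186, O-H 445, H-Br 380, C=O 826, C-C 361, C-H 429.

Reaction I:
  Bonds broken (reactants):
    C-H: 4 × 429 = 1716
    O-H: 4 × 445 = 1780
    Σ(broken) = 3496 kJ
  Bonds formed (products):
    C=O: 2 × 826 = 1652
    H-H: 4 × 443 = 1772
    Σ(formed) = 3424 kJ
  ΔH_I = 3496 − 3424 = +72 kJ
Reaction II:
  Bonds broken (reactants):
    Br-Br: 1 × 186 = 186
    C-C: 2 × 361 = 722
    C-H: 8 × 429 = 3432
    Σ(broken) = 4340 kJ
  Bonds formed (products):
    C-Br: 1 × 280 = 280
    C-C: 2 × 361 = 722
    C-H: 7 × 429 = 3003
    H-Br: 1 × 380 = 380
    Σ(formed) = 4385 kJ
  ΔH_II = 4340 − 4385 = −45 kJ
ΔH_I − ΔH_II = +117 kJ, so reaction II has the more negative ΔH; |ΔH_I − ΔH_II| = 117 kJ.

Reaction II, by 117 kJ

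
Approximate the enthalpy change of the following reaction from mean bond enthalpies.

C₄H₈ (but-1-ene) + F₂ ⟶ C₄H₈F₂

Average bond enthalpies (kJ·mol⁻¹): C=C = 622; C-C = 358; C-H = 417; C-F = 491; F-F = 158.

Bonds broken (reactants):
  C-C: 2 × 358 = 716
  C-H: 8 × 417 = 3336
  C=C: 1 × 622 = 622
  F-F: 1 × 158 = 158
  Σ(broken) = 4832 kJ
Bonds formed (products):
  C-C: 3 × 358 = 1074
  C-F: 2 × 491 = 982
  C-H: 8 × 417 = 3336
  Σ(formed) = 5392 kJ
ΔH = Σ(broken) − Σ(formed) = 4832 − 5392 = −560 kJ

ΔH ≈ −560 kJ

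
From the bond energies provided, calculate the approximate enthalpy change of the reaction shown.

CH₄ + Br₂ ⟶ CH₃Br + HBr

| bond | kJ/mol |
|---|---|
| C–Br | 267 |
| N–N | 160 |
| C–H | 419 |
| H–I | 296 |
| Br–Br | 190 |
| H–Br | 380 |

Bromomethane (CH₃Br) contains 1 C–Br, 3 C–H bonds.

Bonds broken (reactants):
  Br–Br: 1 × 190 = 190
  C–H: 4 × 419 = 1676
  Σ(broken) = 1866 kJ
Bonds formed (products):
  C–Br: 1 × 267 = 267
  C–H: 3 × 419 = 1257
  H–Br: 1 × 380 = 380
  Σ(formed) = 1904 kJ
ΔH = Σ(broken) − Σ(formed) = 1866 − 1904 = −38 kJ

ΔH ≈ −38 kJ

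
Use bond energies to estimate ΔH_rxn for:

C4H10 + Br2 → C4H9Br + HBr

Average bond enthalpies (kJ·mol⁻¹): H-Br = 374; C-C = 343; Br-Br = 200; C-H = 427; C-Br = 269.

Bonds broken (reactants):
  Br-Br: 1 × 200 = 200
  C-C: 3 × 343 = 1029
  C-H: 10 × 427 = 4270
  Σ(broken) = 5499 kJ
Bonds formed (products):
  C-Br: 1 × 269 = 269
  C-C: 3 × 343 = 1029
  C-H: 9 × 427 = 3843
  H-Br: 1 × 374 = 374
  Σ(formed) = 5515 kJ
ΔH = Σ(broken) − Σ(formed) = 5499 − 5515 = −16 kJ

ΔH ≈ −16 kJ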